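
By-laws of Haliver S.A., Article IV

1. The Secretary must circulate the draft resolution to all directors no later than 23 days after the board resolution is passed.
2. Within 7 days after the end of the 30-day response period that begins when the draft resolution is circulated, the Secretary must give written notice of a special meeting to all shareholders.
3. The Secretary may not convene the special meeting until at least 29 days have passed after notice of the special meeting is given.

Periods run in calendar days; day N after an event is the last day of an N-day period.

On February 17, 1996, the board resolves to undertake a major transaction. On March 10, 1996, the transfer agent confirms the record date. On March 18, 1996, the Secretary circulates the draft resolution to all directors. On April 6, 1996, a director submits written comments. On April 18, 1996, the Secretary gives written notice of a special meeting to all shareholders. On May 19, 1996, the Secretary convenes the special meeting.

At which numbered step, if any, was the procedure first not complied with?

Step 1: 23 days after February 17, 1996 (when the board resolution is passed) is March 11, 1996; done March 18, 1996 — 7 days late.
No need to go further; step 1 was not satisfied.

Step 1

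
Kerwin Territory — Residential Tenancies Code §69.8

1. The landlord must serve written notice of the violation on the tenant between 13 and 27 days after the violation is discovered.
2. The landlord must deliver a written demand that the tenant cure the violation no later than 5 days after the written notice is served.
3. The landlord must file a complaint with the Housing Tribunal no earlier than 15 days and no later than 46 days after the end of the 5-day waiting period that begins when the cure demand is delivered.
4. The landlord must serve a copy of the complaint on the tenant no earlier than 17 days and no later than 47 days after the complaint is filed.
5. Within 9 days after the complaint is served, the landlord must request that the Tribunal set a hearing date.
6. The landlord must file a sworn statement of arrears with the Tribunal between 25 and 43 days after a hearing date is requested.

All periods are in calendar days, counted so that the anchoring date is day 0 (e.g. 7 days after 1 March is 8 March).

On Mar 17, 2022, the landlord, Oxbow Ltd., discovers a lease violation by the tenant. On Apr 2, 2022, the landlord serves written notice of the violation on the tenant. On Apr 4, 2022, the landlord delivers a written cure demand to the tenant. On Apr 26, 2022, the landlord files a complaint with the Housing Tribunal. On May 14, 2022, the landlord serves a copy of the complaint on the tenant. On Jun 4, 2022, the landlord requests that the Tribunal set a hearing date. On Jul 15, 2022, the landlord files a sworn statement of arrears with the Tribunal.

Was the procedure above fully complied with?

Step 1: the window is 13–27 days after Mar 17, 2022 (when the violation is discovered), so Mar 30, 2022 through Apr 13, 2022; done Apr 2, 2022, which is between those dates.
Step 2: 5 days after Apr 2, 2022 (when the written notice is served) is Apr 7, 2022; done Apr 4, 2022 — timely.
Step 3: the window is 15–46 days after Apr 9, 2022 (end of the 5-day waiting period, which began when the cure demand is delivered on Apr 4, 2022), so Apr 24, 2022 through May 25, 2022; done Apr 26, 2022, which is between those dates.
Step 4: the window is 17–47 days after Apr 26, 2022 (when the complaint is filed), so May 13, 2022 through Jun 12, 2022; May 14, 2022 falls inside that range.
Step 5: 9 days after May 14, 2022 (when the complaint is served) is May 23, 2022; done Jun 4, 2022 — 12 days late.
No need to go further; step 5 was not satisfied.

No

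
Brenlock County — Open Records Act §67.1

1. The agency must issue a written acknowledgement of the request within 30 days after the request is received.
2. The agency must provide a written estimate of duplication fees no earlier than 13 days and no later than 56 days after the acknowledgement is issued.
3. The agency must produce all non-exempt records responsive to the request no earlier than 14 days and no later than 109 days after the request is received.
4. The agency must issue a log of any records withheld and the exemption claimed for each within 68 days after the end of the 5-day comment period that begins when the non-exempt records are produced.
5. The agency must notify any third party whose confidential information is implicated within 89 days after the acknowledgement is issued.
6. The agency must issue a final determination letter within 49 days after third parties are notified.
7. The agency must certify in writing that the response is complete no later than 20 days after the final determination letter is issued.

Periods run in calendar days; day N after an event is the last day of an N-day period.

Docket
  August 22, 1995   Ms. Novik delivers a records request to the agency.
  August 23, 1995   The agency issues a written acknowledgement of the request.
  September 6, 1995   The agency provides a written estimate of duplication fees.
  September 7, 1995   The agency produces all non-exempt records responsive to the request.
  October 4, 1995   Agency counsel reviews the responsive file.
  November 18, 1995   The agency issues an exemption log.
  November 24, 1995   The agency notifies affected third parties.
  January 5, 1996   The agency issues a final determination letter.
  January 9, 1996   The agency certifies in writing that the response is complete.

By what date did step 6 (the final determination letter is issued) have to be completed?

Step 6 runs from November 24, 1995, when third parties are notified. 49 days after November 24, 1995 is January 12, 1996.

January 12, 1996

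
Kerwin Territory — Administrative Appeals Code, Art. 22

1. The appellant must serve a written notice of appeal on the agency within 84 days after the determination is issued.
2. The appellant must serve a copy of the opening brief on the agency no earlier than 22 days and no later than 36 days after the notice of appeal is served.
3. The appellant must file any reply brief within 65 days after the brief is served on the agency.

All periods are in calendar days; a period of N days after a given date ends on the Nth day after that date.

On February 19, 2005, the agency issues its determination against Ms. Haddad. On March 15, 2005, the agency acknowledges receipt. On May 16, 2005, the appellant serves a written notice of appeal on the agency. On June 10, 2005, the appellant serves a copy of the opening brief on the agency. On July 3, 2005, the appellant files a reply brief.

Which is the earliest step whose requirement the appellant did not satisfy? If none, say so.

Step 1: 84 days after February 19, 2005 (when the determination is issued) is May 14, 2005; not done until May 16, 2005, 2 days after the deadline.

Step 1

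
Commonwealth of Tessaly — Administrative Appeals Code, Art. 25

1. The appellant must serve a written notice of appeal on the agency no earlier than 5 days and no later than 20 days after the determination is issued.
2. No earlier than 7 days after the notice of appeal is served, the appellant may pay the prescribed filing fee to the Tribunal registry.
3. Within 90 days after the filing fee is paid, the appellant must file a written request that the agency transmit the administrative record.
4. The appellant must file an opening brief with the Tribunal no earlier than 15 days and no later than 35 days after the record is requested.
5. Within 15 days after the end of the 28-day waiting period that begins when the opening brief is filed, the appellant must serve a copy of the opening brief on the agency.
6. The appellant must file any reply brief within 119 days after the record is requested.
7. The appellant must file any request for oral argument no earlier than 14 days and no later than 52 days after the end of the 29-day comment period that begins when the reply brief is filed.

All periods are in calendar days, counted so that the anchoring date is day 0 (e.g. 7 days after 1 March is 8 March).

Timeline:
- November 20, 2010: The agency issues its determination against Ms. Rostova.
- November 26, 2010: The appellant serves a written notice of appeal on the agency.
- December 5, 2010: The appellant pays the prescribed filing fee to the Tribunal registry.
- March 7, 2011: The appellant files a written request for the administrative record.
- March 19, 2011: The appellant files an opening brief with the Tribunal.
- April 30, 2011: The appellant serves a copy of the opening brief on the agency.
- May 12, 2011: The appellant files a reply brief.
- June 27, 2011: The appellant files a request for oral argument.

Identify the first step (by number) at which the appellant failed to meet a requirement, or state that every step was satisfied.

Step 3

Step 1 — 5 and 20 days from November 20, 2010 (when the determination is issued) are November 25, 2010 and December 10, 2010 respectively; November 26, 2010 falls inside that range.
Step 2 — must wait 7 days from November 26, 2010 (when the notice of appeal is served), so not before December 3, 2010; done December 5, 2010 — permitted.
Step 3 — counting 90 days from December 5, 2010 (when the filing fee is paid) gives a deadline of March 5, 2011; not done until March 7, 2011, 2 days after the deadline.
Later steps need not be reached.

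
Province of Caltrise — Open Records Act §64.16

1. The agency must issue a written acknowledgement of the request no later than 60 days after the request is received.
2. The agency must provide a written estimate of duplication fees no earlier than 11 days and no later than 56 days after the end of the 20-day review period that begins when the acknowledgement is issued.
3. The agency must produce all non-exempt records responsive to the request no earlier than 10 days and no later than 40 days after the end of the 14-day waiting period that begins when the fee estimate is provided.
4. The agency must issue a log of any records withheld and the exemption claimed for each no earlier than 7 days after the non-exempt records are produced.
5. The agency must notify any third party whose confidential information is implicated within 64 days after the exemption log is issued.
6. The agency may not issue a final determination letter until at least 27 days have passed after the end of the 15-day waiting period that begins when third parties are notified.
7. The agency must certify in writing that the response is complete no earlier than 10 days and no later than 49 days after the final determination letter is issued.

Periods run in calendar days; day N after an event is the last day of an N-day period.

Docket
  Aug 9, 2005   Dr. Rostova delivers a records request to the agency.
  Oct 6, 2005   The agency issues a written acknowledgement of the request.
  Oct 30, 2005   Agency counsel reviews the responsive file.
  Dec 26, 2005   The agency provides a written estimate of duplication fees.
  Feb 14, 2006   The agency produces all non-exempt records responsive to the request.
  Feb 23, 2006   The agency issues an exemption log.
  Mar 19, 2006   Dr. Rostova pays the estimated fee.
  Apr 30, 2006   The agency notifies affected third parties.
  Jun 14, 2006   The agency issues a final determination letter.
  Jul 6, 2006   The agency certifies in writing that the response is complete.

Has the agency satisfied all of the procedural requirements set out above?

No

(1) due by Aug 9, 2005 + 60 days = Oct 8, 2005; done Oct 6, 2005 — timely.
(2) the permitted window runs from Oct 26, 2005 + 11 = Nov 6, 2005 to Oct 26, 2005 + 56 = Dec 21, 2005; done Dec 26, 2005 — 5 days after the window closed.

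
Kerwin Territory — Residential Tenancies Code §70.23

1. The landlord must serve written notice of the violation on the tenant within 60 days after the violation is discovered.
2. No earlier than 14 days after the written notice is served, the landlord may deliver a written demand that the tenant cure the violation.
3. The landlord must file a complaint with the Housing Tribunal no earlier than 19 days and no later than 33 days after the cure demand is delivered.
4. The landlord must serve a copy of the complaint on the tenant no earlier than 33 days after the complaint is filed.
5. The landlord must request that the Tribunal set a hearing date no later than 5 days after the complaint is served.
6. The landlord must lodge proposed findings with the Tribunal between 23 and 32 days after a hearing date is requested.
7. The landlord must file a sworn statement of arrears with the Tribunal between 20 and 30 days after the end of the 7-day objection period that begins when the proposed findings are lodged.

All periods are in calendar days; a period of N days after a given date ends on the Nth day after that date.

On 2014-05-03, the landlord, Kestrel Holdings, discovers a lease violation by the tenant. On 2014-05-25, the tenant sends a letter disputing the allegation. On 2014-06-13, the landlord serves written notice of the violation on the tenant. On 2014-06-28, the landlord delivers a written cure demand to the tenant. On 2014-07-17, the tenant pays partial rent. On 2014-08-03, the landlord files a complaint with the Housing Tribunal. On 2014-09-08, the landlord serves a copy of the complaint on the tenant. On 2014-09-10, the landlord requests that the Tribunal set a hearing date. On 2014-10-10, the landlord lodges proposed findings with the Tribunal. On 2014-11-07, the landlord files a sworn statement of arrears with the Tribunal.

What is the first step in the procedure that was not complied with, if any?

Step 3

Step 1: 60 days after 2014-05-03 (when the violation is discovered) is 2014-07-02; completed 2014-06-13, before the deadline.
Step 2: the earliest permitted date is 14 days after 2014-06-13 (when the written notice is served), i.e. 2014-06-27; done 2014-06-28, after the minimum wait.
Step 3: the window is 19–33 days after 2014-06-28 (when the cure demand is delivered), so 2014-07-17 through 2014-07-31; done 2014-08-03 — 3 days after the window closed.
No need to go further; step 3 was not satisfied.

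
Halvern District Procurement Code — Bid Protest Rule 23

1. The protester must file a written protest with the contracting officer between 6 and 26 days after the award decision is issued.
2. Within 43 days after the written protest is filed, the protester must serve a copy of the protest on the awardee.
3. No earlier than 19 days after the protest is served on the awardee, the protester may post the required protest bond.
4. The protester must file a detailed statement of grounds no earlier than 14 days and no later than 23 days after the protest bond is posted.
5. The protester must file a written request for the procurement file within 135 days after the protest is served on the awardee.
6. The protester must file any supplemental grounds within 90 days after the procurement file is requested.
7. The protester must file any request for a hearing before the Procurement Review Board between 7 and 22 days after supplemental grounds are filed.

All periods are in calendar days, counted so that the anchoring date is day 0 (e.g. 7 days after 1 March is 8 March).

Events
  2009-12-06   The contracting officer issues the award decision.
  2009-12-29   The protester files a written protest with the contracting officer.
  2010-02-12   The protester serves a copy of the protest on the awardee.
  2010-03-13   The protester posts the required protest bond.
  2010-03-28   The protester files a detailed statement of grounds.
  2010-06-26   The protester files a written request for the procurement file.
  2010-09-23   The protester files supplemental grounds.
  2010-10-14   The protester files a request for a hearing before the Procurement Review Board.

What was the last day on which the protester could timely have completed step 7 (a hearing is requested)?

Step 7 runs from 2010-09-23, when supplemental grounds are filed. The window is 7–22 days after 2010-09-23; it closes on 2010-10-15.

2010-10-15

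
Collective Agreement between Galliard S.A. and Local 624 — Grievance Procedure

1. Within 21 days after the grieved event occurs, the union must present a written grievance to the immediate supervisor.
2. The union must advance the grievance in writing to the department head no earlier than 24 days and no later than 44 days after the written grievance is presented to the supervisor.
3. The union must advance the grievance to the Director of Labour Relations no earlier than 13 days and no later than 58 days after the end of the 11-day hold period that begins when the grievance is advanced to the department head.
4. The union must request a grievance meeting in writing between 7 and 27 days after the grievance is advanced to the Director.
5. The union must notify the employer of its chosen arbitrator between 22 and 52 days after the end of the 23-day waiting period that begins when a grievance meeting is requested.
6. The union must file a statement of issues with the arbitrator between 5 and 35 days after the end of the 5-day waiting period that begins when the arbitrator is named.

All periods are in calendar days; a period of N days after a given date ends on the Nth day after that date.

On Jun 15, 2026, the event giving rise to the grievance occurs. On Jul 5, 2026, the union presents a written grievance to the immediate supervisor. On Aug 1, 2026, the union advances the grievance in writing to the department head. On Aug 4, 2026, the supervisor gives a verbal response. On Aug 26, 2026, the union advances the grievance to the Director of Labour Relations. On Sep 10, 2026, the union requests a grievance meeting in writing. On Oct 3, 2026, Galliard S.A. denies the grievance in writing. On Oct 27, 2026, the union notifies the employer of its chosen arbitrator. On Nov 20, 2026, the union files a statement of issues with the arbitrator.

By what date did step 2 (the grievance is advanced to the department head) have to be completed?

Step 2 runs from Jul 5, 2026, when the written grievance is presented to the supervisor. The window is 24–44 days after Jul 5, 2026; it closes on Aug 18, 2026.

Aug 18, 2026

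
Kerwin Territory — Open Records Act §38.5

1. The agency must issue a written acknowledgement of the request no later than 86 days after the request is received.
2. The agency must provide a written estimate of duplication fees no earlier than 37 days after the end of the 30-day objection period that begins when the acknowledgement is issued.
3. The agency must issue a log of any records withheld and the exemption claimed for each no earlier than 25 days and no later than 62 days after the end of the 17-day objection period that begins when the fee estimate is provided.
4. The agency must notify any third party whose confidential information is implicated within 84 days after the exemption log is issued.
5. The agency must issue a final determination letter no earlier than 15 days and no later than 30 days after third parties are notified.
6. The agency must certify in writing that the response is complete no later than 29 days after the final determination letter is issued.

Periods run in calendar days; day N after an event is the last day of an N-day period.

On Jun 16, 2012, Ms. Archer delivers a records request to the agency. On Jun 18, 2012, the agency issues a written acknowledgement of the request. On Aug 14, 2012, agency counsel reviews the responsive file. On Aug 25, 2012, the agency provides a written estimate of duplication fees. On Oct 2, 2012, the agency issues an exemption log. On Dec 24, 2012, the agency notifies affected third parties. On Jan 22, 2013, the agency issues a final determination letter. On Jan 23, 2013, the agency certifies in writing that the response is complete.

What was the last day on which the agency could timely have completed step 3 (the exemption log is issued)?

The fee estimate is provided on Aug 25, 2012; the 17-day objection period therefore ends Sep 11, 2012, and step 3 runs from that date. The window is 25–62 days after Sep 11, 2012; it closes on Nov 12, 2012.

Nov 12, 2012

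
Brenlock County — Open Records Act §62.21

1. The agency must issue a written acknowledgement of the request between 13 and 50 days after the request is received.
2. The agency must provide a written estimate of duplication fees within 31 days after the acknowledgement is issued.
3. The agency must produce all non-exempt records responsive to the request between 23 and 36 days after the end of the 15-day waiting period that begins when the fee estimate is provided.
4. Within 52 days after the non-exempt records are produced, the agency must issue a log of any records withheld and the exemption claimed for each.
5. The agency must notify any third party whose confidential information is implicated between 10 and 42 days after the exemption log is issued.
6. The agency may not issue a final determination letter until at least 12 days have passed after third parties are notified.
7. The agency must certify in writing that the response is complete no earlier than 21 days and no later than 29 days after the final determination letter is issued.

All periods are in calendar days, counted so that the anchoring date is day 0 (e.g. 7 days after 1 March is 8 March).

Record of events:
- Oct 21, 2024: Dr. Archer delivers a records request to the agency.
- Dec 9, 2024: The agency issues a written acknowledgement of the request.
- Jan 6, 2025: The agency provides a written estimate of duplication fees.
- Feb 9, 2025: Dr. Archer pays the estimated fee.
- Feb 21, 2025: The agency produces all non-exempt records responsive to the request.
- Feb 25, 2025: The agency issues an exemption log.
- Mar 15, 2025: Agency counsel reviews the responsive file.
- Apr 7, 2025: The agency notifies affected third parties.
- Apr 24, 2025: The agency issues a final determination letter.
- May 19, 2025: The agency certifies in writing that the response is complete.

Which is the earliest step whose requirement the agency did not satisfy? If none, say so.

Step 1: the window is 13–50 days after Oct 21, 2024 (when the request is received), so Nov 3, 2024 through Dec 10, 2024; Dec 9, 2024 falls inside that range.
Step 2: 31 days after Dec 9, 2024 (when the acknowledgement is issued) is Jan 9, 2025; Jan 6, 2025 is within that limit.
Step 3: the window is 23–36 days after Jan 21, 2025 (end of the 15-day waiting period, which began when the fee estimate is provided on Jan 6, 2025), so Feb 13, 2025 through Feb 26, 2025; Feb 21, 2025 falls inside that range.
Step 4: 52 days after Feb 21, 2025 (when the non-exempt records are produced) is Apr 14, 2025; Feb 25, 2025 is within that limit.
Step 5: the window is 10–42 days after Feb 25, 2025 (when the exemption log is issued), so Mar 7, 2025 through Apr 8, 2025; Apr 7, 2025 falls inside that range.
Step 6: the earliest permitted date is 12 days after Apr 7, 2025 (when third parties are notified), i.e. Apr 19, 2025; Apr 24, 2025 is on or after that date.
Step 7: the window is 21–29 days after Apr 24, 2025 (when the final determination letter is issued), so May 15, 2025 through May 23, 2025; May 19, 2025 falls inside that range.

None — every step was satisfied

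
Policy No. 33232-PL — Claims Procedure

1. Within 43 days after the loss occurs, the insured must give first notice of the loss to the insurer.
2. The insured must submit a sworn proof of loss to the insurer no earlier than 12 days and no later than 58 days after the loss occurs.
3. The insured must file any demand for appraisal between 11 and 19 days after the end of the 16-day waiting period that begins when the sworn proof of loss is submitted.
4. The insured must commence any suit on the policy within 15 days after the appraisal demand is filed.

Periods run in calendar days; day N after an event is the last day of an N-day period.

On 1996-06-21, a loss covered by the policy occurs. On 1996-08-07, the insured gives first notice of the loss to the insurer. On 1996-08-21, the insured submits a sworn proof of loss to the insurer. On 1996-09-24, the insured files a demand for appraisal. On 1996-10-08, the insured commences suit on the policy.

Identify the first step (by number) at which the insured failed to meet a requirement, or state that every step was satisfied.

Step 1

(1) due by 1996-06-21 + 43 days = 1996-08-03; 1996-08-07 misses that deadline by 4 days.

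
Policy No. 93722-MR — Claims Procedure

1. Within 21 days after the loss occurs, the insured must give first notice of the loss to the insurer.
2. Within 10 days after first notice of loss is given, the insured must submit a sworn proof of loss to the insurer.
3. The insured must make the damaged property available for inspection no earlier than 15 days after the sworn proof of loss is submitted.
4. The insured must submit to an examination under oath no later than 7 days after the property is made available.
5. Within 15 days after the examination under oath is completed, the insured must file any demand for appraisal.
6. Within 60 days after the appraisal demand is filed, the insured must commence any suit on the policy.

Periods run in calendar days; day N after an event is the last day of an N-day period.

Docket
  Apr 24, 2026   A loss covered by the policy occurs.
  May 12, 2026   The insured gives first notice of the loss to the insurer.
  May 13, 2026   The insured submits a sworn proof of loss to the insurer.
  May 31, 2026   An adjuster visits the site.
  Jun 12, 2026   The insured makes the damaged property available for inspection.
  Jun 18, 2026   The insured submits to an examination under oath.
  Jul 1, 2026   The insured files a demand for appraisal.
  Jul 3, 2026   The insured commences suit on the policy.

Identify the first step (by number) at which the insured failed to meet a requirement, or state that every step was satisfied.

Step 1 — counting 21 days from Apr 24, 2026 (when the loss occurs) gives a deadline of May 15, 2026; May 12, 2026 is within that limit.
Step 2 — counting 10 days from May 12, 2026 (when first notice of loss is given) gives a deadline of May 22, 2026; May 13, 2026 is within that limit.
Step 3 — must wait 15 days from May 13, 2026 (when the sworn proof of loss is submitted), so not before May 28, 2026; done Jun 12, 2026, after the minimum wait.
Step 4 — counting 7 days from Jun 12, 2026 (when the property is made available) gives a deadline of Jun 19, 2026; done Jun 18, 2026 — timely.
Step 5 — counting 15 days from Jun 18, 2026 (when the examination under oath is completed) gives a deadline of Jul 3, 2026; done Jul 1, 2026 — timely.
Step 6 — counting 60 days from Jul 1, 2026 (when the appraisal demand is filed) gives a deadline of Aug 30, 2026; Jul 3, 2026 is within that limit.

None — every step was satisfied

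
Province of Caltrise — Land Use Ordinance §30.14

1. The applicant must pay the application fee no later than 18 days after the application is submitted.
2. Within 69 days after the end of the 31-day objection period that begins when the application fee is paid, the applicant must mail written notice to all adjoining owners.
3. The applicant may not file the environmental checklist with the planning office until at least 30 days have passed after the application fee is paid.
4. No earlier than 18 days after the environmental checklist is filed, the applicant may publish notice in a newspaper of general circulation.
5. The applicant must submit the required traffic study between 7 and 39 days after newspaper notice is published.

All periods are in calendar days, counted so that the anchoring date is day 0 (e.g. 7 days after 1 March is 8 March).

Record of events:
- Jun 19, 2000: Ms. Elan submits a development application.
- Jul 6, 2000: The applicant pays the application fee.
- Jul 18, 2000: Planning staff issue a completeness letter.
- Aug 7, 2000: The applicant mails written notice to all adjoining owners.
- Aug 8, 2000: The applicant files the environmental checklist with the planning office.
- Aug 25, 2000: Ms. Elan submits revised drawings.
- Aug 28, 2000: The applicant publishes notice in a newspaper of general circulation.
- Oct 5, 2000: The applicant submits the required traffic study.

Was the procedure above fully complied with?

Yes

Step 1: 18 days after Jun 19, 2000 (when the application is submitted) is Jul 7, 2000; Jul 6, 2000 is within that limit.
Step 2: 69 days after Aug 6, 2000 (end of the 31-day objection period, which began when the application fee is paid on Jul 6, 2000) is Oct 14, 2000; done Aug 7, 2000 — timely.
Step 3: the earliest permitted date is 30 days after Jul 6, 2000 (when the application fee is paid), i.e. Aug 5, 2000; done Aug 8, 2000 — permitted.
Step 4: the earliest permitted date is 18 days after Aug 8, 2000 (when the environmental checklist is filed), i.e. Aug 26, 2000; Aug 28, 2000 is on or after that date.
Step 5: the window is 7–39 days after Aug 28, 2000 (when newspaper notice is published), so Sep 4, 2000 through Oct 6, 2000; Oct 5, 2000 falls inside that range.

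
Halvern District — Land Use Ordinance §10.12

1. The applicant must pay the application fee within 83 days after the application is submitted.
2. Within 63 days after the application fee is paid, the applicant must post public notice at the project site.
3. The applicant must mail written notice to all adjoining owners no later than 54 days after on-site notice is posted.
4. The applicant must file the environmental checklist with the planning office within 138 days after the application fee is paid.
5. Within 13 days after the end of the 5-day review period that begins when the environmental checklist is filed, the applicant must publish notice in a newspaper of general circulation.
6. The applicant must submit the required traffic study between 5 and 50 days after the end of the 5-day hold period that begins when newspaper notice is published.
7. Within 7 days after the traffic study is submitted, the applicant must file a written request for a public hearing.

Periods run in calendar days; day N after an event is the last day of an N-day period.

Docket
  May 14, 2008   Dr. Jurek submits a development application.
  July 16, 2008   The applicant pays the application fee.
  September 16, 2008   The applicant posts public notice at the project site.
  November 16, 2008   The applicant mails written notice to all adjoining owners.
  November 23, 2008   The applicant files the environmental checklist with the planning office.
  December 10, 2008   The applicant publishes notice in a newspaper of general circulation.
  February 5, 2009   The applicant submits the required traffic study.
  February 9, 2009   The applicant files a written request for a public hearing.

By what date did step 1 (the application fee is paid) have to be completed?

August 5, 2008

Step 1 runs from May 14, 2008, when the application is submitted. 83 days after May 14, 2008 is August 5, 2008.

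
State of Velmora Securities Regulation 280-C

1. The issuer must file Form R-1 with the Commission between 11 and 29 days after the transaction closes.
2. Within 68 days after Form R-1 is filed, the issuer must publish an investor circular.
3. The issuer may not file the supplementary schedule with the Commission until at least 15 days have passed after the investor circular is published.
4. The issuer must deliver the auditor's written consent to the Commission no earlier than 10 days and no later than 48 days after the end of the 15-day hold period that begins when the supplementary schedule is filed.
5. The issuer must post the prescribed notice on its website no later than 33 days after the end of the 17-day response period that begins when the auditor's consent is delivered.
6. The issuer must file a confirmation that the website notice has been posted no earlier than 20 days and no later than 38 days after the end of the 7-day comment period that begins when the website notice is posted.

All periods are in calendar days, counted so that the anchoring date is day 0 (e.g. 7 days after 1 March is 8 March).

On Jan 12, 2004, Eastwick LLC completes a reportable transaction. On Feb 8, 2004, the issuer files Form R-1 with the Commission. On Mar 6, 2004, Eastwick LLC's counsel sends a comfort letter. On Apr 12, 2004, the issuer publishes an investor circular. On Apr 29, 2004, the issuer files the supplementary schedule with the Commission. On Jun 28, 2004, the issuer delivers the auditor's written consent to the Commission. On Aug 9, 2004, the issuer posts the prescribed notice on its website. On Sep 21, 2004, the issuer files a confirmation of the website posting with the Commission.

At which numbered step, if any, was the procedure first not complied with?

(1) the permitted window runs from Jan 12, 2004 + 11 = Jan 23, 2004 to Jan 12, 2004 + 29 = Feb 10, 2004; done Feb 8, 2004, which is between those dates.
(2) due by Feb 8, 2004 + 68 days = Apr 16, 2004; done Apr 12, 2004 — timely.
(3) permitted from Apr 12, 2004 + 15 days = Apr 27, 2004 onward; done Apr 29, 2004 — permitted.
(4) the permitted window runs from May 14, 2004 + 10 = May 24, 2004 to May 14, 2004 + 48 = Jul 1, 2004; done Jun 28, 2004, which is between those dates.
(5) due by Jul 15, 2004 + 33 days = Aug 17, 2004; done Aug 9, 2004 — timely.
(6) the permitted window runs from Aug 16, 2004 + 20 = Sep 5, 2004 to Aug 16, 2004 + 38 = Sep 23, 2004; Sep 21, 2004 falls inside that range.

None — every step was satisfied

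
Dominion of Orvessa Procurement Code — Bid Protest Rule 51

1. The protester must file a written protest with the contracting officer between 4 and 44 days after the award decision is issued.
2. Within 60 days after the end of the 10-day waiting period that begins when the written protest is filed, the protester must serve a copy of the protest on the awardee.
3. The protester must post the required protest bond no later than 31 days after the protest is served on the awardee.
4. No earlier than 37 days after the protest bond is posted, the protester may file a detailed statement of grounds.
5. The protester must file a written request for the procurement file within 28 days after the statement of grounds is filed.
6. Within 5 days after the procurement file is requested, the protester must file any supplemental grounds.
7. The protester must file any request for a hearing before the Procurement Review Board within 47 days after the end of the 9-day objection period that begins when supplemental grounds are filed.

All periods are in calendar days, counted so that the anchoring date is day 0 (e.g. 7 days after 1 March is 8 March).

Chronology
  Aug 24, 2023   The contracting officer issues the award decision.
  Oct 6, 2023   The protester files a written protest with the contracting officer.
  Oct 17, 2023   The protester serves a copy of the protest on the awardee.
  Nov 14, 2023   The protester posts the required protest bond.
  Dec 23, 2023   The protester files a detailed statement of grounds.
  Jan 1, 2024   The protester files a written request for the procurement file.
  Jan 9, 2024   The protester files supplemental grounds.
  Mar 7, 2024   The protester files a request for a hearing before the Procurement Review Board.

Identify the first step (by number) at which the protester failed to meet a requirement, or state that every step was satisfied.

Step 1 — 4 and 44 days from Aug 24, 2023 (when the award decision is issued) are Aug 28, 2023 and Oct 7, 2023 respectively; Oct 6, 2023 falls inside that range.
Step 2 — counting 60 days from Oct 16, 2023 (end of the 10-day waiting period, which began when the written protest is filed on Oct 6, 2023) gives a deadline of Dec 15, 2023; done Oct 17, 2023 — timely.
Step 3 — counting 31 days from Oct 17, 2023 (when the protest is served on the awardee) gives a deadline of Nov 17, 2023; done Nov 14, 2023 — timely.
Step 4 — must wait 37 days from Nov 14, 2023 (when the protest bond is posted), so not before Dec 21, 2023; done Dec 23, 2023, after the minimum wait.
Step 5 — counting 28 days from Dec 23, 2023 (when the statement of grounds is filed) gives a deadline of Jan 20, 2024; completed Jan 1, 2024, before the deadline.
Step 6 — counting 5 days from Jan 1, 2024 (when the procurement file is requested) gives a deadline of Jan 6, 2024; not done until Jan 9, 2024, 3 days after the deadline.
The analysis stops there.

Step 6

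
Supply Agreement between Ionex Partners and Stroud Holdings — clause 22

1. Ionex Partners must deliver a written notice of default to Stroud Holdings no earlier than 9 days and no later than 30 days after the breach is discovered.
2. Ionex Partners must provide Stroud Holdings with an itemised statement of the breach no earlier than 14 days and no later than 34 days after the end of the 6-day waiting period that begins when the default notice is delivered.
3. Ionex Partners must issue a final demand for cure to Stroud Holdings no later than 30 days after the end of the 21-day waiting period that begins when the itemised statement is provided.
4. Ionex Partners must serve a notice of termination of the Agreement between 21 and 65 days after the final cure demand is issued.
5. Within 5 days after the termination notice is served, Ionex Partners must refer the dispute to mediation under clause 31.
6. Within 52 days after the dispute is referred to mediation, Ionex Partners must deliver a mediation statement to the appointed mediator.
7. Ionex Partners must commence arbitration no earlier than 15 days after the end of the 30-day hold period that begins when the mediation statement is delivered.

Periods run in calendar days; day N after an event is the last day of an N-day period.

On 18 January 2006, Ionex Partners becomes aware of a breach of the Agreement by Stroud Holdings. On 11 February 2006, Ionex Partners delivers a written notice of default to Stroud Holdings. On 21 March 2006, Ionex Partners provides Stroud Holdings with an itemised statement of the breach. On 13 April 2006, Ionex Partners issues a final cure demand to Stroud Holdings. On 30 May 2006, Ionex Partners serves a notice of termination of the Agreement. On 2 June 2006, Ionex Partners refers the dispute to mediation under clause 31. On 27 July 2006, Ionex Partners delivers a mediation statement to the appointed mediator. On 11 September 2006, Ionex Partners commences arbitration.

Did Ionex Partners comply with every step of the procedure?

(1) the permitted window runs from 18 January 2006 + 9 = 27 January 2006 to 18 January 2006 + 30 = 17 February 2006; 11 February 2006 falls inside that range.
(2) the permitted window runs from 17 February 2006 + 14 = 3 March 2006 to 17 February 2006 + 34 = 23 March 2006; done 21 March 2006, which is between those dates.
(3) due by 11 April 2006 + 30 days = 11 May 2006; completed 13 April 2006, before the deadline.
(4) the permitted window runs from 13 April 2006 + 21 = 4 May 2006 to 13 April 2006 + 65 = 17 June 2006; done 30 May 2006, which is between those dates.
(5) due by 30 May 2006 + 5 days = 4 June 2006; done 2 June 2006 — timely.
(6) due by 2 June 2006 + 52 days = 24 July 2006; 27 July 2006 misses that deadline by 3 days.
No need to go further; step 6 was not satisfied.

No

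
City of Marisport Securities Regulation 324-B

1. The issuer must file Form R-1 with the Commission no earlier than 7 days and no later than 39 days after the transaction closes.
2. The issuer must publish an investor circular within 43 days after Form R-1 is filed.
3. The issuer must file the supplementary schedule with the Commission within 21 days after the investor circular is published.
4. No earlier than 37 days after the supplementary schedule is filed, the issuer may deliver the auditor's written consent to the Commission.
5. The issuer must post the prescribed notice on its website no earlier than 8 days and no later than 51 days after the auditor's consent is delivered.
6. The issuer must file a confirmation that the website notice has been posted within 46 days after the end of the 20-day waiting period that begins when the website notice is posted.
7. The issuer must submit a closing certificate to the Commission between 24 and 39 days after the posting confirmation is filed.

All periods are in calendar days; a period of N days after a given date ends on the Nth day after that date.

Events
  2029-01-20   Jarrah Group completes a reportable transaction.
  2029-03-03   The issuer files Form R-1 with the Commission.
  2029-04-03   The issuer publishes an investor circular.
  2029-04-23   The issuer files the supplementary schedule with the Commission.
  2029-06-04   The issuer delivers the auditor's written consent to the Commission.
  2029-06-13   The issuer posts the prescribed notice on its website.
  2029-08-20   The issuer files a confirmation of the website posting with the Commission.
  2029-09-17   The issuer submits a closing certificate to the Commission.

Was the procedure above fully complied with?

No

Step 1 — 7 and 39 days from 2029-01-20 (when the transaction closes) are 2029-01-27 and 2029-02-28 respectively; done 2029-03-03 — 3 days after the window closed.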